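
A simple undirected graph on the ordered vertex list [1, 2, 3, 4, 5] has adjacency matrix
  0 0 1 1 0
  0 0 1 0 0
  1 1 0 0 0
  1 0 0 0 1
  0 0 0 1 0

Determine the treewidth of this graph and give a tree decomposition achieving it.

Treewidth 1.
Bags: B1 = {4, 5}  B2 = {1, 4}  B3 = {1, 3}  B4 = {2, 3}
Tree: B1–B2, B2–B3, B3–B4

Each bag holds 2 vertices, so the decomposition has width 1, which upper-bounds the treewidth. G has an edge, so its treewidth is at least 1. The upper and lower bounds meet at 1, so that is the treewidth.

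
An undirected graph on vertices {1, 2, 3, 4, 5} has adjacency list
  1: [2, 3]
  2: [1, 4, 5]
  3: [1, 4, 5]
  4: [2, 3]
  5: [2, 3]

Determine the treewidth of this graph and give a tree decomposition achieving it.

Each bag holds 3 vertices, so the decomposition has width 2, which upper-bounds the treewidth. The edges 1–2–4–3–1 form a cycle, so G is not a tree and its treewidth is at least 2. Therefore the treewidth is 2.

Treewidth 2.
One optimal decomposition is:
Bags: B1 = {1, 2, 3}  B2 = {2, 3, 4}  B3 = {2, 3, 5}
Tree: B1–B2, B2–B3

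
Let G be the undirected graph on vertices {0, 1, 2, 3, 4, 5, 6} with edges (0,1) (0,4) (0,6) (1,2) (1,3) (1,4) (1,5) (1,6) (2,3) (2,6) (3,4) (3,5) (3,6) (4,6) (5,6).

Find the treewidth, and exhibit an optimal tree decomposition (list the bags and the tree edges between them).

The largest bag has 4 vertices, giving width 3; this decomposition certifies tw(G) ≤ 3. On the other hand G contains the 4-clique {0, 1, 4, 6}. A clique must lie in a single bag of any decomposition, so no decomposition can have width below 3. The upper and lower bounds meet at 3, so that is the treewidth.

Treewidth 3.
One optimal decomposition is:
Bags: B1 = {1, 3, 4, 6}  B2 = {1, 3, 5, 6}  B3 = {1, 2, 3, 6}  B4 = {0, 1, 4, 6}
Tree: B1–B2, B1–B3, B1–B4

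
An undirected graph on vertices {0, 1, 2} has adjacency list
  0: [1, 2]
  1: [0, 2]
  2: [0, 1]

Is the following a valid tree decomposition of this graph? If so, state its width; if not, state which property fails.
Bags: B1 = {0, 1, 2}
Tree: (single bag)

Yes; width 2.

Every vertex of G appears in some bag (union = {0, 1, 2}); every edge is covered by a bag; and for each vertex v the set of bags containing v is connected in the bag tree. The decomposition is therefore valid. The largest bag has 3 vertices, so the width is 2.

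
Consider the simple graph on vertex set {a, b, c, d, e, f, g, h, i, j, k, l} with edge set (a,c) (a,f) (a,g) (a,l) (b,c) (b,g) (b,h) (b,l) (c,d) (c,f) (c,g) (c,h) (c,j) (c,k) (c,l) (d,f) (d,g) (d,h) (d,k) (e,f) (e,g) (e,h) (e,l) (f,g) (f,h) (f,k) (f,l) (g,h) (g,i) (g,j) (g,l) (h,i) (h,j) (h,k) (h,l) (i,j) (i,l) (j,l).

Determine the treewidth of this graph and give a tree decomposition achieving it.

Treewidth 4.
Bags: B1 = {c, f, g, h, l}  B2 = {a, c, f, g, l}  B3 = {c, g, h, j, l}  B4 = {c, d, f, g, h}  B5 = {b, c, g, h, l}  B6 = {g, h, i, j, l}  B7 = {c, d, f, h, k}  B8 = {e, f, g, h, l}
Tree: B1–B2, B1–B3, B1–B4, B3–B5, B3–B6, B4–B7, B1–B8

Each bag holds 5 vertices, so the decomposition has width 4, which upper-bounds the treewidth. On the other hand G contains the 5-clique {c, d, f, g, h}. A clique must lie in a single bag of any decomposition, so no decomposition can have width below 4. Therefore the treewidth is 4.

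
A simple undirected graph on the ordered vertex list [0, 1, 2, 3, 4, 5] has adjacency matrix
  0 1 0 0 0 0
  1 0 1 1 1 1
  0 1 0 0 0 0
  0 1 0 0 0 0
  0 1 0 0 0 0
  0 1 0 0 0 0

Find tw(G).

A width-1 tree decomposition is:
Bags: B1 = {1, 3}  B2 = {0, 1}  B3 = {1, 5}  B4 = {1, 4}  B5 = {1, 2}
Tree: B1–B2, B2–B3, B1–B4, B1–B5
Each bag holds 2 vertices, so the decomposition has width 1, which upper-bounds the treewidth. Since G has at least one edge (e.g. 3–1), it is not an edgeless graph, so tw(G) ≥ 1. Combining the bounds, tw(G) = 1.

1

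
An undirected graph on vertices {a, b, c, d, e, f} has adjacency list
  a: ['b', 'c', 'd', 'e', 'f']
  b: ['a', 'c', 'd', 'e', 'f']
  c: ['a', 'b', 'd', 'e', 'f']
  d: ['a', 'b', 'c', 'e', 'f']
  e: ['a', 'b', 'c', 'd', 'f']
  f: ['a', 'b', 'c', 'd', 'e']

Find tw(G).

5

A width-5 tree decomposition is:
Bags: B1 = {a, b, c, d, e, f}
Tree: (single bag)
With just one bag of size 6, the width is 6 − 1 = 5, so tw(G) ≤ 5. On the other hand G contains the 6-clique {a, b, c, d, e, f}. A clique must lie in a single bag of any decomposition, so no decomposition can have width below 5. Therefore the treewidth is 5.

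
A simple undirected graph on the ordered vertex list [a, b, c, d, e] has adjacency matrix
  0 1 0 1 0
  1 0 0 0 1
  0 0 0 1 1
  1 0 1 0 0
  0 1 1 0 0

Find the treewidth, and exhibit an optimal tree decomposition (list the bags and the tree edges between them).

Every bag has size at most 3, so the width is 3 − 1 = 2 and tw(G) ≤ 2. Since a–d–c–e–b–a is a cycle in G, G is not acyclic. Forests are exactly the graphs of treewidth ≤ 1, so tw(G) ≥ 2. Hence tw(G) = 2 exactly.

Treewidth 2.
One such decomposition:
Bags: B1 = {a, c, d}  B2 = {a, c, e}  B3 = {a, b, e}
Tree: B1–B2, B2–B3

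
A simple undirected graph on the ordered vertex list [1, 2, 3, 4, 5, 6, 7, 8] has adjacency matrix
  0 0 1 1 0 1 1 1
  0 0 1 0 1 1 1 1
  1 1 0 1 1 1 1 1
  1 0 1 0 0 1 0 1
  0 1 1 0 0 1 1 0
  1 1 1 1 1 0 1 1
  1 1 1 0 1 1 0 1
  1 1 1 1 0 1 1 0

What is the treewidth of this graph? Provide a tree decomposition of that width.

Each bag holds 5 vertices, so the decomposition has width 4, which upper-bounds the treewidth. Conversely, {1, 3, 4, 6, 8} is a clique of size 5, and the vertices of any clique must share a bag in every tree decomposition; so some bag has ≥ 5 vertices and tw(G) ≥ 4. Therefore the treewidth is 4.

Treewidth 4.
One such decomposition:
Bags: B1 = {1, 3, 6, 7, 8}  B2 = {2, 3, 6, 7, 8}  B3 = {1, 3, 4, 6, 8}  B4 = {2, 3, 5, 6, 7}
Tree: B1–B2, B1–B3, B2–B4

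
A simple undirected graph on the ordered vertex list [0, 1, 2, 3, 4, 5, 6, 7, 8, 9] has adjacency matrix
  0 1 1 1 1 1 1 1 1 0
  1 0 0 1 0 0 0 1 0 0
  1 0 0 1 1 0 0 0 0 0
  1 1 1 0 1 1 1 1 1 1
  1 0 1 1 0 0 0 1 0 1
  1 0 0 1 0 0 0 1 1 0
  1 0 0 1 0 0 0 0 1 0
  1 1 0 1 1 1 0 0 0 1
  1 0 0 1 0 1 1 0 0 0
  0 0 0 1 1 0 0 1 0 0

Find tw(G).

A width-3 tree decomposition is:
Bags: B1 = {3, 4, 7, 9}  B2 = {0, 3, 4, 7}  B3 = {0, 2, 3, 4}  B4 = {0, 3, 5, 7}  B5 = {0, 3, 5, 8}  B6 = {0, 3, 6, 8}  B7 = {0, 1, 3, 7}
Tree: B1–B2, B2–B3, B2–B4, B4–B5, B5–B6, B2–B7
Every bag has size at most 4, so the width is 4 − 1 = 3 and tw(G) ≤ 3. Conversely, {0, 3, 5, 8} is a clique of size 4, and the vertices of any clique must share a bag in every tree decomposition; so some bag has ≥ 4 vertices and tw(G) ≥ 3. Combining the bounds, tw(G) = 3.

3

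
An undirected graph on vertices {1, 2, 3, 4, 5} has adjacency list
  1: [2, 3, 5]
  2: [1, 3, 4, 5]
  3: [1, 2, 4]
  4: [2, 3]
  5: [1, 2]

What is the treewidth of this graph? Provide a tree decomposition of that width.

The largest bag has 3 vertices, giving width 2; this decomposition certifies tw(G) ≤ 2. Conversely, {1, 2, 3} is a clique of size 3, and the vertices of any clique must share a bag in every tree decomposition; so some bag has ≥ 3 vertices and tw(G) ≥ 2. Combining the bounds, tw(G) = 2.

Treewidth 2.
One optimal decomposition is:
Bags: B1 = {1, 2, 5}  B2 = {1, 2, 3}  B3 = {2, 3, 4}
Tree: B1–B2, B2–B3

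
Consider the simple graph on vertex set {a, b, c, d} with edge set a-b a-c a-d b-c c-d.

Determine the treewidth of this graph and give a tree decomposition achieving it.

Treewidth 2.
One such decomposition:
Bags: B1 = {a, c, d}  B2 = {a, b, c}
Tree: B1–B2

The largest bag has 3 vertices, giving width 2; this decomposition certifies tw(G) ≤ 2. For the lower bound, the 3 vertices {a, c, d} are pairwise adjacent, and any tree decomposition puts a clique entirely inside one bag — forcing width ≥ 2. The upper and lower bounds meet at 2, so that is the treewidth.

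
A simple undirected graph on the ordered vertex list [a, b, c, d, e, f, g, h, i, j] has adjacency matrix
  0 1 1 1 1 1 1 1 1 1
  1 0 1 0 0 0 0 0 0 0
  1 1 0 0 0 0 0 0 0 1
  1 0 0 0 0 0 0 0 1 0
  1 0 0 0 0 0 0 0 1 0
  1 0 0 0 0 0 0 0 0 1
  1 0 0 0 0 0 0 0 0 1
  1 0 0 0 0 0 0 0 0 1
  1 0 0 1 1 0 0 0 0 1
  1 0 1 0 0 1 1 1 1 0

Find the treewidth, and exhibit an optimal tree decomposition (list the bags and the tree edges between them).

Treewidth 2.
Bags: B1 = {a, e, i}  B2 = {a, i, j}  B3 = {a, h, j}  B4 = {a, g, j}  B5 = {a, d, i}  B6 = {a, c, j}  B7 = {a, b, c}  B8 = {a, f, j}
Tree: B1–B2, B2–B3, B2–B4, B1–B5, B4–B6, B6–B7, B4–B8

Every bag has size at most 3, so the width is 3 − 1 = 2 and tw(G) ≤ 2. On the other hand G contains the 3-clique {a, d, i}. A clique must lie in a single bag of any decomposition, so no decomposition can have width below 2. Hence tw(G) = 2 exactly.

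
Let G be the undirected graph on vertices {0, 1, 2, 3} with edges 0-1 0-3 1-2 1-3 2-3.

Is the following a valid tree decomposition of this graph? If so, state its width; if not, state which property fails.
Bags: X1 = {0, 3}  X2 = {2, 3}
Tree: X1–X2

A tree decomposition must satisfy three properties: every vertex lies in some bag; for every edge, both endpoints lie together in some bag; and for every vertex, the bags containing it form a connected subtree. Here vertex 1 appears in no bag, so the decomposition is invalid.

No — vertex 1 appears in no bag.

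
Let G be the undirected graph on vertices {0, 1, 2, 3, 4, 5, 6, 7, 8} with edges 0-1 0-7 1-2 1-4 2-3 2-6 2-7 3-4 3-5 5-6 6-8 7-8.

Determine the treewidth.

3

A width-3 tree decomposition is:
Bags: B1 = {0, 1, 4, 7}  B2 = {1, 2, 4, 7}  B3 = {2, 3, 4, 7}  B4 = {2, 3, 7, 8}  B5 = {2, 3, 6, 8}  B6 = {3, 5, 6, 8}
Tree: B1–B2, B2–B3, B3–B4, B4–B5, B5–B6
Each bag holds 4 vertices, so the decomposition has width 3, which upper-bounds the treewidth. For the lower bound: the 4 vertex sets {0,1,4}, {7}, {2}, {3,5,6,8} are disjoint, each induces a connected subgraph, and every pair is joined by at least one edge of G. Contracting each set to a single vertex therefore yields K_{4} as a minor, and since treewidth is minor-monotone, tw(G) ≥ tw(K_{4}) = 3. Hence tw(G) = 3 exactly.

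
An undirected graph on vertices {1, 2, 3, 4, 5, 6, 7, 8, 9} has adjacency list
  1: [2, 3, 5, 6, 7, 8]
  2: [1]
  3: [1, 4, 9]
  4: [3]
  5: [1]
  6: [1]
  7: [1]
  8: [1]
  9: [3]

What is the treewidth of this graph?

1

A width-1 tree decomposition is:
Bags: B1 = {1, 3}  B2 = {3, 9}  B3 = {1, 2}  B4 = {3, 4}  B5 = {1, 7}  B6 = {1, 8}  B7 = {1, 6}  B8 = {1, 5}
Tree: B1–B2, B1–B3, B1–B4, B1–B5, B5–B6, B1–B7, B3–B8
Each bag holds 2 vertices, so the decomposition has width 1, which upper-bounds the treewidth. G has an edge, so its treewidth is at least 1. Combining the bounds, tw(G) = 1.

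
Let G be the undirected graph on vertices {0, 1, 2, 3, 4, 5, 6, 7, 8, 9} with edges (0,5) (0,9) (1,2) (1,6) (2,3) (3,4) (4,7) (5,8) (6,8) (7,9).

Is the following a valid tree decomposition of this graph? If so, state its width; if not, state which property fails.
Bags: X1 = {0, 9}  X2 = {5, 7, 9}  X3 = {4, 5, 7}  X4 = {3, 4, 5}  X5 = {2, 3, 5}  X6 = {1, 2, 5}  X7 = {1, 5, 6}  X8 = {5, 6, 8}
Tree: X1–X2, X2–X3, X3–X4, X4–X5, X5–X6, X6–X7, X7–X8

No — edge (5,0) lies in no bag.

A tree decomposition must satisfy three properties: every vertex lies in some bag; for every edge, both endpoints lie together in some bag; and for every vertex, the bags containing it form a connected subtree. Here edge (5,0) lies in no bag, so the decomposition is invalid.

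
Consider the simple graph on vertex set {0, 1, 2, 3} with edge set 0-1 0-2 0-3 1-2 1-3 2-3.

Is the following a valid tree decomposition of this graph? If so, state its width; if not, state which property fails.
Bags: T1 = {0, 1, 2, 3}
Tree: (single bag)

Yes; width 3.

Checking the three conditions: (i) the bags cover all of {0, 1, 2, 3}; (ii) for each edge, some bag contains both endpoints; (iii) the bags containing any fixed vertex form a subtree. All hold, so the decomposition is valid with width 4 − 1 = 3.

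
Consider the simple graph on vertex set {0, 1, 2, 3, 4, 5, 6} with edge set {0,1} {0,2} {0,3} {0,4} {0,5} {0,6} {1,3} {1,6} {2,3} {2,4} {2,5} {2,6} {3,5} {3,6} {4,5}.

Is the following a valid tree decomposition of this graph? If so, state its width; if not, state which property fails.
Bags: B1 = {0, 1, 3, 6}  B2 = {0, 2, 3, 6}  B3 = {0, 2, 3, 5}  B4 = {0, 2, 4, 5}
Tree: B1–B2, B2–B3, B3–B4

Yes; width 3.

Every vertex of G appears in some bag (union = {0, 1, 2, 3, 4, 5, 6}); every edge is covered by a bag; and for each vertex v the set of bags containing v is connected in the bag tree. The decomposition is therefore valid. The largest bag has 4 vertices, so the width is 3.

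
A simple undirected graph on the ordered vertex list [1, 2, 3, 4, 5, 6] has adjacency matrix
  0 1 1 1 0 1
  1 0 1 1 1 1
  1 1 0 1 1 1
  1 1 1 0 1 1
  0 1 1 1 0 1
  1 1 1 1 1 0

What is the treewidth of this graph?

4

A width-4 tree decomposition is:
Bags: B1 = {1, 2, 3, 4, 6}  B2 = {2, 3, 4, 5, 6}
Tree: B1–B2
The largest bag has 5 vertices, giving width 4; this decomposition certifies tw(G) ≤ 4. On the other hand G contains the 5-clique {1, 2, 3, 4, 6}. A clique must lie in a single bag of any decomposition, so no decomposition can have width below 4. Therefore the treewidth is 4.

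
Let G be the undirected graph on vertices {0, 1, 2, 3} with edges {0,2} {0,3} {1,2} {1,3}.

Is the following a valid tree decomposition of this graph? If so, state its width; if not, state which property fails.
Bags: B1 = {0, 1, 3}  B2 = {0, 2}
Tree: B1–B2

No — edge (1,2) lies in no bag.

A tree decomposition must satisfy three properties: every vertex lies in some bag; for every edge, both endpoints lie together in some bag; and for every vertex, the bags containing it form a connected subtree. Here edge (1,2) lies in no bag, so the decomposition is invalid.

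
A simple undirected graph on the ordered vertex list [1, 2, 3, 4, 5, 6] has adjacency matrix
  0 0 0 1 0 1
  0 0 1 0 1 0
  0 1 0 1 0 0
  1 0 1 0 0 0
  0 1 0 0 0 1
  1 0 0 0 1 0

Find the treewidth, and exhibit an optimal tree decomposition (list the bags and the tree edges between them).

Treewidth 2.
Bags: B1 = {2, 3, 5}  B2 = {3, 4, 5}  B3 = {1, 4, 5}  B4 = {1, 5, 6}
Tree: B1–B2, B2–B3, B3–B4

Every bag has size at most 3, so the width is 3 − 1 = 2 and tw(G) ≤ 2. For the lower bound, G contains the cycle 5–2–3–4–1–6–5, so G is not a forest; only forests have treewidth ≤ 1, hence tw(G) ≥ 2. The upper and lower bounds meet at 2, so that is the treewidth.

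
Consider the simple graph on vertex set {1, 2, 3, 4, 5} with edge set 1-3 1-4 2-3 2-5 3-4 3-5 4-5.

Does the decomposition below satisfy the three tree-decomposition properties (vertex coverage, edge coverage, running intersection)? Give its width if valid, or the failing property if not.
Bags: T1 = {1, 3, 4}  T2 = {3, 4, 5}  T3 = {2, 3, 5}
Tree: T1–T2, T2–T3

Vertex coverage: the bags together contain {1, 2, 3, 4, 5}, the full vertex set. Edge coverage: each edge of G has both endpoints in at least one bag. Running intersection: for every vertex, the bags containing it form a connected subtree. All three properties hold, so this is a valid tree decomposition of width max|bag| − 1 = 2, and hence tw(G) ≤ 2.

Yes; width 2.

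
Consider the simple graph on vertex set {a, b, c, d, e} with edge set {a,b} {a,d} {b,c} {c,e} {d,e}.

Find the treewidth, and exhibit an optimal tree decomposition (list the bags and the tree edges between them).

Each bag holds 3 vertices, so the decomposition has width 2, which upper-bounds the treewidth. Since e–c–b–a–d–e is a cycle in G, G is not acyclic. Forests are exactly the graphs of treewidth ≤ 1, so tw(G) ≥ 2. Combining the bounds, tw(G) = 2.

Treewidth 2.
One such decomposition:
Bags: B1 = {b, c, e}  B2 = {a, b, e}  B3 = {a, d, e}
Tree: B1–B2, B2–B3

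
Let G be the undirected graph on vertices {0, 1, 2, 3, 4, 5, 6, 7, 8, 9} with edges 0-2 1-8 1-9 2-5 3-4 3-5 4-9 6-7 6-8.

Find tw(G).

A width-1 tree decomposition is:
Bags: B1 = {0, 2}  B2 = {2, 5}  B3 = {3, 5}  B4 = {3, 4}  B5 = {4, 9}  B6 = {1, 9}  B7 = {1, 8}  B8 = {6, 8}  B9 = {6, 7}
Tree: B1–B2, B2–B3, B3–B4, B4–B5, B5–B6, B6–B7, B7–B8, B8–B9
The largest bag has 2 vertices, giving width 1; this decomposition certifies tw(G) ≤ 1. Since G has at least one edge (e.g. 0–2), it is not an edgeless graph, so tw(G) ≥ 1. Combining the bounds, tw(G) = 1.

1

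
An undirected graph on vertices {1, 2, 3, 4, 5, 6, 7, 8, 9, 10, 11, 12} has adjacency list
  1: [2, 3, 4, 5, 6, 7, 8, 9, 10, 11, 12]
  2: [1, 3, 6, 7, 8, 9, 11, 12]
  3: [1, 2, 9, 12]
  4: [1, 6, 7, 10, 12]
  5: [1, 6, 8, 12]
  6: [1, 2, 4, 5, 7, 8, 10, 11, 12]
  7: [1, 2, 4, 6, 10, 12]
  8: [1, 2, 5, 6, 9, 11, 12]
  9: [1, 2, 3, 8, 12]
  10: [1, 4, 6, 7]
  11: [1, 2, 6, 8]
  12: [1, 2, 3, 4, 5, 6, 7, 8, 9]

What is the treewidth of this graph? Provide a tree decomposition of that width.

Each bag holds 5 vertices, so the decomposition has width 4, which upper-bounds the treewidth. On the other hand G contains the 5-clique {1, 2, 8, 9, 12}. A clique must lie in a single bag of any decomposition, so no decomposition can have width below 4. Hence tw(G) = 4 exactly.

Treewidth 4.
One such decomposition:
Bags: B1 = {1, 4, 6, 7, 12}  B2 = {1, 2, 6, 7, 12}  B3 = {1, 4, 6, 7, 10}  B4 = {1, 2, 6, 8, 12}  B5 = {1, 5, 6, 8, 12}  B6 = {1, 2, 6, 8, 11}  B7 = {1, 2, 8, 9, 12}  B8 = {1, 2, 3, 9, 12}
Tree: B1–B2, B1–B3, B2–B4, B4–B5, B4–B6, B4–B7, B7–B8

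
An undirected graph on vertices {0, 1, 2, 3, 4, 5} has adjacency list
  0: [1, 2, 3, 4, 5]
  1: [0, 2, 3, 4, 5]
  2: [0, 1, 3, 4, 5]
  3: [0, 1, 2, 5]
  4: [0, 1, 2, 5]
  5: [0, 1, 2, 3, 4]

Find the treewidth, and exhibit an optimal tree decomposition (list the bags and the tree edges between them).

The largest bag has 5 vertices, giving width 4; this decomposition certifies tw(G) ≤ 4. Conversely, {0, 1, 2, 3, 5} is a clique of size 5, and the vertices of any clique must share a bag in every tree decomposition; so some bag has ≥ 5 vertices and tw(G) ≥ 4. The upper and lower bounds meet at 4, so that is the treewidth.

Treewidth 4.
One optimal decomposition is:
Bags: B1 = {0, 1, 2, 4, 5}  B2 = {0, 1, 2, 3, 5}
Tree: B1–B2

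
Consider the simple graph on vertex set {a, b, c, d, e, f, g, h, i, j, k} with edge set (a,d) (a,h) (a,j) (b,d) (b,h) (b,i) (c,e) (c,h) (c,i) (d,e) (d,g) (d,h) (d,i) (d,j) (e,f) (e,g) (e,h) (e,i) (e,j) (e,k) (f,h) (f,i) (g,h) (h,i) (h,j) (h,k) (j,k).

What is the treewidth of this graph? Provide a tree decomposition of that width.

The largest bag has 4 vertices, giving width 3; this decomposition certifies tw(G) ≤ 3. Conversely, {d, e, g, h} is a clique of size 4, and the vertices of any clique must share a bag in every tree decomposition; so some bag has ≥ 4 vertices and tw(G) ≥ 3. Hence tw(G) = 3 exactly.

Treewidth 3.
One such decomposition:
Bags: B1 = {b, d, h, i}  B2 = {d, e, h, i}  B3 = {d, e, g, h}  B4 = {c, e, h, i}  B5 = {d, e, h, j}  B6 = {e, h, j, k}  B7 = {e, f, h, i}  B8 = {a, d, h, j}
Tree: B1–B2, B2–B3, B2–B4, B3–B5, B5–B6, B4–B7, B5–B8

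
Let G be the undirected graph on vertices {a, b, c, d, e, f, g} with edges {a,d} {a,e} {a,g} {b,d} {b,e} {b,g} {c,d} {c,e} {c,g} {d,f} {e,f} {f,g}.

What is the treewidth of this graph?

3

A width-3 tree decomposition is:
Bags: B1 = {a, d, e, g}  B2 = {c, d, e, g}  B3 = {b, d, e, g}  B4 = {d, e, f, g}
Tree: B1–B2, B2–B3, B3–B4
The largest bag has 4 vertices, giving width 3; this decomposition certifies tw(G) ≤ 3. For the lower bound: the 4 vertex sets {a,g}, {c,e}, {d}, {b} are disjoint, each induces a connected subgraph, and every pair is joined by at least one edge of G. Contracting each set to a single vertex therefore yields K_{4} as a minor, and since treewidth is minor-monotone, tw(G) ≥ tw(K_{4}) = 3. Combining the bounds, tw(G) = 3.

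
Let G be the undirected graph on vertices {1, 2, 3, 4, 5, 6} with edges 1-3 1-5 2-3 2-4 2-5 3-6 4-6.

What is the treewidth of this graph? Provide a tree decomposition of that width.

Treewidth 2.
One optimal decomposition is:
Bags: B1 = {1, 3, 5}  B2 = {2, 3, 5}  B3 = {2, 3, 6}  B4 = {2, 4, 6}
Tree: B1–B2, B2–B3, B3–B4

Each bag holds 3 vertices, so the decomposition has width 2, which upper-bounds the treewidth. The edges 1–5–2–3–1 form a cycle, so G is not a tree and its treewidth is at least 2. Combining the bounds, tw(G) = 2.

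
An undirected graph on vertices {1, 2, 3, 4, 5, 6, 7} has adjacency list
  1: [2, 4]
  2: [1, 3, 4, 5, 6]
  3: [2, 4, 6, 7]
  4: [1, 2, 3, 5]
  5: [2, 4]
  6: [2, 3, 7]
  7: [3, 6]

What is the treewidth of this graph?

2

A width-2 tree decomposition is:
Bags: B1 = {2, 3, 6}  B2 = {2, 3, 4}  B3 = {2, 4, 5}  B4 = {1, 2, 4}  B5 = {3, 6, 7}
Tree: B1–B2, B2–B3, B3–B4, B1–B5
The largest bag has 3 vertices, giving width 2; this decomposition certifies tw(G) ≤ 2. For the lower bound, the 3 vertices {1, 2, 4} are pairwise adjacent, and any tree decomposition puts a clique entirely inside one bag — forcing width ≥ 2. Combining the bounds, tw(G) = 2.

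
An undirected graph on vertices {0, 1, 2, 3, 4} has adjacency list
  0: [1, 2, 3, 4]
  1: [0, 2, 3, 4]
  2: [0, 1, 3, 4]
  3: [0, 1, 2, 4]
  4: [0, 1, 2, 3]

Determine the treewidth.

A width-4 tree decomposition is:
Bags: B1 = {0, 1, 2, 3, 4}
Tree: (single bag)
With just one bag of size 5, the width is 5 − 1 = 4, so tw(G) ≤ 4. Conversely, {0, 1, 2, 3, 4} is a clique of size 5, and the vertices of any clique must share a bag in every tree decomposition; so some bag has ≥ 5 vertices and tw(G) ≥ 4. The upper and lower bounds meet at 4, so that is the treewidth.

4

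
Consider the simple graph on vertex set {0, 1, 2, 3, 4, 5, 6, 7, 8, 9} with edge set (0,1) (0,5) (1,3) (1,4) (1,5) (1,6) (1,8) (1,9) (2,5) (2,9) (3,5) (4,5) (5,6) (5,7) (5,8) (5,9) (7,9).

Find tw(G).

A width-2 tree decomposition is:
Bags: B1 = {1, 5, 9}  B2 = {1, 5, 8}  B3 = {0, 1, 5}  B4 = {1, 4, 5}  B5 = {1, 3, 5}  B6 = {5, 7, 9}  B7 = {1, 5, 6}  B8 = {2, 5, 9}
Tree: B1–B2, B2–B3, B2–B4, B4–B5, B1–B6, B5–B7, B6–B8
Each bag holds 3 vertices, so the decomposition has width 2, which upper-bounds the treewidth. Conversely, {0, 1, 5} is a clique of size 3, and the vertices of any clique must share a bag in every tree decomposition; so some bag has ≥ 3 vertices and tw(G) ≥ 2. Combining the bounds, tw(G) = 2.

2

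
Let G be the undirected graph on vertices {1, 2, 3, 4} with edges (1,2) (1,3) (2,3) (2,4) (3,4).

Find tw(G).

A width-2 tree decomposition is:
Bags: B1 = {2, 3, 4}  B2 = {1, 2, 3}
Tree: B1–B2
Each bag holds 3 vertices, so the decomposition has width 2, which upper-bounds the treewidth. Conversely, {1, 2, 3} is a clique of size 3, and the vertices of any clique must share a bag in every tree decomposition; so some bag has ≥ 3 vertices and tw(G) ≥ 2. The upper and lower bounds meet at 2, so that is the treewidth.

2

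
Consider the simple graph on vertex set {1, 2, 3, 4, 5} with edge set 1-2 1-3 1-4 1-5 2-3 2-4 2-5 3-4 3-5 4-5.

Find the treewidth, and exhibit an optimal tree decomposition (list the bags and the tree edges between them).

With just one bag of size 5, the width is 5 − 1 = 4, so tw(G) ≤ 4. On the other hand G contains the 5-clique {1, 2, 3, 4, 5}. A clique must lie in a single bag of any decomposition, so no decomposition can have width below 4. The upper and lower bounds meet at 4, so that is the treewidth.

Treewidth 4.
Bags: B1 = {1, 2, 3, 4, 5}
Tree: (single bag)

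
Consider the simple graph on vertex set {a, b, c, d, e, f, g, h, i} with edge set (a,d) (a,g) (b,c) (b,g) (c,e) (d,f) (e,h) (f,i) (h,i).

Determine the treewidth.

2

A width-2 tree decomposition is:
Bags: B1 = {b, c, g}  B2 = {c, e, g}  B3 = {e, g, h}  B4 = {g, h, i}  B5 = {f, g, i}  B6 = {d, f, g}  B7 = {a, d, g}
Tree: B1–B2, B2–B3, B3–B4, B4–B5, B5–B6, B6–B7
Every bag has size at most 3, so the width is 3 − 1 = 2 and tw(G) ≤ 2. Since g–b–c–e–h–i–f–d–a–g is a cycle in G, G is not acyclic. Forests are exactly the graphs of treewidth ≤ 1, so tw(G) ≥ 2. Therefore the treewidth is 2.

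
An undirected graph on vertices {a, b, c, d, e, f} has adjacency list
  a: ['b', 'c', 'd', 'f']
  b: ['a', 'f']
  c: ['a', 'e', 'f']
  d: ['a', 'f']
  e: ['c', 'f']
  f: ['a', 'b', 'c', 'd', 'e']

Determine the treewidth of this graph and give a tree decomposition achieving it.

Every bag has size at most 3, so the width is 3 − 1 = 2 and tw(G) ≤ 2. On the other hand G contains the 3-clique {c, e, f}. A clique must lie in a single bag of any decomposition, so no decomposition can have width below 2. Hence tw(G) = 2 exactly.

Treewidth 2.
One optimal decomposition is:
Bags: B1 = {a, c, f}  B2 = {c, e, f}  B3 = {a, d, f}  B4 = {a, b, f}
Tree: B1–B2, B1–B3, B3–B4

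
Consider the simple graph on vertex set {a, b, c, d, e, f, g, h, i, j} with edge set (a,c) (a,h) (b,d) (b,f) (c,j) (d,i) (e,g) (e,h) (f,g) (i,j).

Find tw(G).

2

A width-2 tree decomposition is:
Bags: B1 = {a, e, h}  B2 = {a, c, e}  B3 = {c, e, j}  B4 = {e, i, j}  B5 = {d, e, i}  B6 = {b, d, e}  B7 = {b, e, f}  B8 = {e, f, g}
Tree: B1–B2, B2–B3, B3–B4, B4–B5, B5–B6, B6–B7, B7–B8
Each bag holds 3 vertices, so the decomposition has width 2, which upper-bounds the treewidth. Since e–h–a–c–j–i–d–b–f–g–e is a cycle in G, G is not acyclic. Forests are exactly the graphs of treewidth ≤ 1, so tw(G) ≥ 2. Hence tw(G) = 2 exactly.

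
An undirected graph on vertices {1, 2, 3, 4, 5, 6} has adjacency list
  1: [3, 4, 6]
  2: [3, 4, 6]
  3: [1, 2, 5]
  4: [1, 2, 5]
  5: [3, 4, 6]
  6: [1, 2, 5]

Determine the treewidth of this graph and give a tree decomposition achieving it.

The largest bag has 4 vertices, giving width 3; this decomposition certifies tw(G) ≤ 3. For the lower bound: the 4 vertex sets {5,6}, {2,4}, {1}, {3} are disjoint, each induces a connected subgraph, and every pair is joined by at least one edge of G. Contracting each set to a single vertex therefore yields K_{4} as a minor, and since treewidth is minor-monotone, tw(G) ≥ tw(K_{4}) = 3. The upper and lower bounds meet at 3, so that is the treewidth.

Treewidth 3.
Bags: B1 = {1, 2, 5, 6}  B2 = {1, 2, 4, 5}  B3 = {1, 2, 3, 5}
Tree: B1–B2, B2–B3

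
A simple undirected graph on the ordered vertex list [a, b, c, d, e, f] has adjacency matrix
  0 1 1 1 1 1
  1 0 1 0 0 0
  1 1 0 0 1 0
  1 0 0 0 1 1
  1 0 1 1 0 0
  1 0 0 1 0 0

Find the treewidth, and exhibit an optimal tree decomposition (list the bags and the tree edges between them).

Each bag holds 3 vertices, so the decomposition has width 2, which upper-bounds the treewidth. For the lower bound, the 3 vertices {a, d, e} are pairwise adjacent, and any tree decomposition puts a clique entirely inside one bag — forcing width ≥ 2. The upper and lower bounds meet at 2, so that is the treewidth.

Treewidth 2.
One such decomposition:
Bags: B1 = {a, b, c}  B2 = {a, c, e}  B3 = {a, d, e}  B4 = {a, d, f}
Tree: B1–B2, B2–B3, B3–B4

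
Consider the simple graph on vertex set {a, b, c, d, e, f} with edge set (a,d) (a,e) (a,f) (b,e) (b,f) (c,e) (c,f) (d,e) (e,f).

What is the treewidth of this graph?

2

A width-2 tree decomposition is:
Bags: B1 = {a, e, f}  B2 = {c, e, f}  B3 = {a, d, e}  B4 = {b, e, f}
Tree: B1–B2, B1–B3, B2–B4
Every bag has size at most 3, so the width is 3 − 1 = 2 and tw(G) ≤ 2. Conversely, {a, d, e} is a clique of size 3, and the vertices of any clique must share a bag in every tree decomposition; so some bag has ≥ 3 vertices and tw(G) ≥ 2. Therefore the treewidth is 2.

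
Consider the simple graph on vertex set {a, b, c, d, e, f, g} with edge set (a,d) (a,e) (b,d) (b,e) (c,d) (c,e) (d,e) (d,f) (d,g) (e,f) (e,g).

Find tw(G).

A width-2 tree decomposition is:
Bags: B1 = {c, d, e}  B2 = {d, e, g}  B3 = {b, d, e}  B4 = {d, e, f}  B5 = {a, d, e}
Tree: B1–B2, B2–B3, B2–B4, B3–B5
The largest bag has 3 vertices, giving width 2; this decomposition certifies tw(G) ≤ 2. On the other hand G contains the 3-clique {d, e, f}. A clique must lie in a single bag of any decomposition, so no decomposition can have width below 2. The upper and lower bounds meet at 2, so that is the treewidth.

2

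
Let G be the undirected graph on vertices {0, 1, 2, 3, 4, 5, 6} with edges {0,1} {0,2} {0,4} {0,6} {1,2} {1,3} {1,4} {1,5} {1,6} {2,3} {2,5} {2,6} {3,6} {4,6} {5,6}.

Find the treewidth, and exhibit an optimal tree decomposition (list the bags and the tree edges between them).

The largest bag has 4 vertices, giving width 3; this decomposition certifies tw(G) ≤ 3. For the lower bound, the 4 vertices {0, 1, 2, 6} are pairwise adjacent, and any tree decomposition puts a clique entirely inside one bag — forcing width ≥ 3. Hence tw(G) = 3 exactly.

Treewidth 3.
One such decomposition:
Bags: B1 = {0, 1, 2, 6}  B2 = {1, 2, 5, 6}  B3 = {1, 2, 3, 6}  B4 = {0, 1, 4, 6}
Tree: B1–B2, B1–B3, B1–B4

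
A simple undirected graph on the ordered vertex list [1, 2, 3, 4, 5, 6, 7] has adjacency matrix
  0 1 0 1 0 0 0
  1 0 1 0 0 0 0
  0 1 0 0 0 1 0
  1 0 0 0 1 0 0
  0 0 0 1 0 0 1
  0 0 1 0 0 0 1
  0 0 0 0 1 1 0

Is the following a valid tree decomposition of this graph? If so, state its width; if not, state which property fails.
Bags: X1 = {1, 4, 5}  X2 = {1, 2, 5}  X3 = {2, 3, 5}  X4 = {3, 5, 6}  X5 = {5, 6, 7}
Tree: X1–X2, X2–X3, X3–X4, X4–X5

Yes; width 2.

Every vertex of G appears in some bag (union = {1, 2, 3, 4, 5, 6, 7}); every edge is covered by a bag; and for each vertex v the set of bags containing v is connected in the bag tree. The decomposition is therefore valid. The largest bag has 3 vertices, so the width is 2.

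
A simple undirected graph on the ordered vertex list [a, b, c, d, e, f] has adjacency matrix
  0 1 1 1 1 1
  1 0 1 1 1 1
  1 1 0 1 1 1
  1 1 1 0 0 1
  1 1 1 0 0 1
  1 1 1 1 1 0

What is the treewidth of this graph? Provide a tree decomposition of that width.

Treewidth 4.
One optimal decomposition is:
Bags: B1 = {a, b, c, e, f}  B2 = {a, b, c, d, f}
Tree: B1–B2

The largest bag has 5 vertices, giving width 4; this decomposition certifies tw(G) ≤ 4. On the other hand G contains the 5-clique {a, b, c, d, f}. A clique must lie in a single bag of any decomposition, so no decomposition can have width below 4. The upper and lower bounds meet at 4, so that is the treewidth.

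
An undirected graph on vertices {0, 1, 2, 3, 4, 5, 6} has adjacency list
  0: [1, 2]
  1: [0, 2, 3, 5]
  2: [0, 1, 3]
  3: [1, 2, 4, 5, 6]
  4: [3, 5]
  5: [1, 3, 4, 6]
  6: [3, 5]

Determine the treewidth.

2

A width-2 tree decomposition is:
Bags: B1 = {1, 3, 5}  B2 = {3, 5, 6}  B3 = {1, 2, 3}  B4 = {0, 1, 2}  B5 = {3, 4, 5}
Tree: B1–B2, B1–B3, B3–B4, B2–B5
Every bag has size at most 3, so the width is 3 − 1 = 2 and tw(G) ≤ 2. On the other hand G contains the 3-clique {0, 1, 2}. A clique must lie in a single bag of any decomposition, so no decomposition can have width below 2. Therefore the treewidth is 2.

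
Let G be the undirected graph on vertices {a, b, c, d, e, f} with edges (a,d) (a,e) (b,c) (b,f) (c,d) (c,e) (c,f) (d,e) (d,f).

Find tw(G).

A width-2 tree decomposition is:
Bags: B1 = {c, d, f}  B2 = {c, d, e}  B3 = {a, d, e}  B4 = {b, c, f}
Tree: B1–B2, B2–B3, B1–B4
Each bag holds 3 vertices, so the decomposition has width 2, which upper-bounds the treewidth. On the other hand G contains the 3-clique {c, d, e}. A clique must lie in a single bag of any decomposition, so no decomposition can have width below 2. Therefore the treewidth is 2.

2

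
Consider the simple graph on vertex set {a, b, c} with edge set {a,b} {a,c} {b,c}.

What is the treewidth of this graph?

A width-2 tree decomposition is:
Bags: B1 = {a, b, c}
Tree: (single bag)
A single bag containing all 3 vertices is trivially a valid decomposition of width 2. For the lower bound, the 3 vertices {a, b, c} are pairwise adjacent, and any tree decomposition puts a clique entirely inside one bag — forcing width ≥ 2. Hence tw(G) = 2 exactly.

2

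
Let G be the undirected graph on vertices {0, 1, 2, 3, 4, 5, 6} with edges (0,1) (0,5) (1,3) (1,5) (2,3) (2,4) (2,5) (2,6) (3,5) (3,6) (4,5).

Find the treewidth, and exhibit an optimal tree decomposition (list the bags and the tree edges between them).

Every bag has size at most 3, so the width is 3 − 1 = 2 and tw(G) ≤ 2. Conversely, {0, 1, 5} is a clique of size 3, and the vertices of any clique must share a bag in every tree decomposition; so some bag has ≥ 3 vertices and tw(G) ≥ 2. Hence tw(G) = 2 exactly.

Treewidth 2.
One such decomposition:
Bags: B1 = {2, 3, 5}  B2 = {1, 3, 5}  B3 = {2, 4, 5}  B4 = {0, 1, 5}  B5 = {2, 3, 6}
Tree: B1–B2, B1–B3, B2–B4, B1–B5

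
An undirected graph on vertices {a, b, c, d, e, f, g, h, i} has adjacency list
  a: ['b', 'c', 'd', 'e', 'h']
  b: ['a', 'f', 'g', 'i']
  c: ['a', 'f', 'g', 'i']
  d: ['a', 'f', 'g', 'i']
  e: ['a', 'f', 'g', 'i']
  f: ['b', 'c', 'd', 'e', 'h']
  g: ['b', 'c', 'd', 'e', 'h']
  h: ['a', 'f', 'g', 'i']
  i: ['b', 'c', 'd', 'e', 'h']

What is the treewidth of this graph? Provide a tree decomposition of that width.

Treewidth 4.
Bags: B1 = {a, b, f, g, i}  B2 = {a, e, f, g, i}  B3 = {a, c, f, g, i}  B4 = {a, d, f, g, i}  B5 = {a, f, g, h, i}
Tree: B1–B2, B2–B3, B3–B4, B4–B5

The largest bag has 5 vertices, giving width 4; this decomposition certifies tw(G) ≤ 4. For the lower bound: the 5 vertex sets {b,f}, {a,e}, {c,i}, {g}, {d} are disjoint, each induces a connected subgraph, and every pair is joined by at least one edge of G. Contracting each set to a single vertex therefore yields K_{5} as a minor, and since treewidth is minor-monotone, tw(G) ≥ tw(K_{5}) = 4. Hence tw(G) = 4 exactly.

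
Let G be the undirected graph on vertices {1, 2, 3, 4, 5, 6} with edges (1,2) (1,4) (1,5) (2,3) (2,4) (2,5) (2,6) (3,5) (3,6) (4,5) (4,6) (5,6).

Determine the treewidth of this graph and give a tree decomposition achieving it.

Every bag has size at most 4, so the width is 4 − 1 = 3 and tw(G) ≤ 3. For the lower bound, the 4 vertices {2, 3, 5, 6} are pairwise adjacent, and any tree decomposition puts a clique entirely inside one bag — forcing width ≥ 3. Therefore the treewidth is 3.

Treewidth 3.
Bags: B1 = {2, 3, 5, 6}  B2 = {2, 4, 5, 6}  B3 = {1, 2, 4, 5}
Tree: B1–B2, B2–B3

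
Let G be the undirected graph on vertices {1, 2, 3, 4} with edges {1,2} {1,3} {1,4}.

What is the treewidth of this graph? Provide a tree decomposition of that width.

Treewidth 1.
One such decomposition:
Bags: B1 = {1, 4}  B2 = {1, 2}  B3 = {1, 3}
Tree: B1–B2, B1–B3

Every bag has size at most 2, so the width is 2 − 1 = 1 and tw(G) ≤ 1. Since G has at least one edge (e.g. 1–4), it is not an edgeless graph, so tw(G) ≥ 1. The upper and lower bounds meet at 1, so that is the treewidth.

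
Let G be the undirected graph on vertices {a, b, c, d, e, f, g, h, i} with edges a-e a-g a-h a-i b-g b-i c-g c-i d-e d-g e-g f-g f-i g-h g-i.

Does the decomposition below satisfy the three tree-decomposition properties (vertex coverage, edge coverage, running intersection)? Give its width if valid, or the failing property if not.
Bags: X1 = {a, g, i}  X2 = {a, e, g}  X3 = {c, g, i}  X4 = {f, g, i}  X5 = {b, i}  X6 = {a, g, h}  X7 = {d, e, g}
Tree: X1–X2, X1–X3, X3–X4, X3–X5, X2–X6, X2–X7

A tree decomposition must satisfy three properties: every vertex lies in some bag; for every edge, both endpoints lie together in some bag; and for every vertex, the bags containing it form a connected subtree. Here edge (g,b) lies in no bag, so the decomposition is invalid.

No — edge (g,b) lies in no bag.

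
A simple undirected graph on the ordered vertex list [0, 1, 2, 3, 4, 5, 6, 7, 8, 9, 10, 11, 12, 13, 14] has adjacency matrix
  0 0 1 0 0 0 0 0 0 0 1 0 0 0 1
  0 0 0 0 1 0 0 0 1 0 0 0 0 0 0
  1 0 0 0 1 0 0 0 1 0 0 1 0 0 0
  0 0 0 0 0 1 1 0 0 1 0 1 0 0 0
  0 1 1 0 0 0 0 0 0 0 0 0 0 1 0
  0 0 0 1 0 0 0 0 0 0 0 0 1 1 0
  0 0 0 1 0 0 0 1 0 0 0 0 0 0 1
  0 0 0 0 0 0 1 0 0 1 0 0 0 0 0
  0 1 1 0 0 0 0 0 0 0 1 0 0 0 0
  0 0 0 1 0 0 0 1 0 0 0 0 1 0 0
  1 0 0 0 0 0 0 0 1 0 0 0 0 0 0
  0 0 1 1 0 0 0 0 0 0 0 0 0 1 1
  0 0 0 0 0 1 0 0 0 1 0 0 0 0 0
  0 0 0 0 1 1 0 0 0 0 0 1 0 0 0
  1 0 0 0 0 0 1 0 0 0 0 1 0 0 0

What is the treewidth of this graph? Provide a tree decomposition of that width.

The largest bag has 4 vertices, giving width 3; this decomposition certifies tw(G) ≤ 3. For the lower bound: the 4 vertex sets {1,8,10}, {0}, {2}, {4,11,13,14} are disjoint, each induces a connected subgraph, and every pair is joined by at least one edge of G. Contracting each set to a single vertex therefore yields K_{4} as a minor, and since treewidth is minor-monotone, tw(G) ≥ tw(K_{4}) = 3. Hence tw(G) = 3 exactly.

Treewidth 3.
Bags: B1 = {0, 1, 8, 10}  B2 = {0, 1, 2, 8}  B3 = {0, 1, 2, 4}  B4 = {0, 2, 4, 14}  B5 = {2, 4, 11, 14}  B6 = {4, 11, 13, 14}  B7 = {6, 11, 13, 14}  B8 = {3, 6, 11, 13}  B9 = {3, 5, 6, 13}  B10 = {3, 5, 6, 7}  B11 = {3, 5, 7, 9}  B12 = {5, 7, 9, 12}
Tree: B1–B2, B2–B3, B3–B4, B4–B5, B5–B6, B6–B7, B7–B8, B8–B9, B9–B10, B10–B11, B11–B12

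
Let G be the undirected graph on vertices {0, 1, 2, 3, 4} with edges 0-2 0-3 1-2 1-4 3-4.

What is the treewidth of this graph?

2

A width-2 tree decomposition is:
Bags: B1 = {1, 2, 4}  B2 = {2, 3, 4}  B3 = {0, 2, 3}
Tree: B1–B2, B2–B3
The largest bag has 3 vertices, giving width 2; this decomposition certifies tw(G) ≤ 2. The edges 2–1–4–3–0–2 form a cycle, so G is not a tree and its treewidth is at least 2. Combining the bounds, tw(G) = 2.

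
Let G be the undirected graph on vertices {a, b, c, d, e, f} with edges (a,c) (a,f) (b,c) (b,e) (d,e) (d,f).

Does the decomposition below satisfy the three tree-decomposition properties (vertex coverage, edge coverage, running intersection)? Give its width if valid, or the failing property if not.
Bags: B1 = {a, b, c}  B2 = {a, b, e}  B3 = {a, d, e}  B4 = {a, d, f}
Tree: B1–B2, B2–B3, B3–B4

Yes; width 2.

Checking the three conditions: (i) the bags cover all of {a, b, c, d, e, f}; (ii) for each edge, some bag contains both endpoints; (iii) the bags containing any fixed vertex form a subtree. All hold, so the decomposition is valid with width 3 − 1 = 2.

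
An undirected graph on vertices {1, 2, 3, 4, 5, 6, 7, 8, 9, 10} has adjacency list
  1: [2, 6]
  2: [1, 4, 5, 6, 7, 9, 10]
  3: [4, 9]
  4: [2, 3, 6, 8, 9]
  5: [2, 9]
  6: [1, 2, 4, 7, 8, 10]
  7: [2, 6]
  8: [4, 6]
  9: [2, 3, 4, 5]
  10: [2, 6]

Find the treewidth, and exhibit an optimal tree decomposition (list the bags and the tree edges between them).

Treewidth 2.
One optimal decomposition is:
Bags: B1 = {2, 4, 6}  B2 = {2, 6, 7}  B3 = {2, 4, 9}  B4 = {1, 2, 6}  B5 = {2, 5, 9}  B6 = {4, 6, 8}  B7 = {3, 4, 9}  B8 = {2, 6, 10}
Tree: B1–B2, B1–B3, B1–B4, B3–B5, B1–B6, B3–B7, B4–B8

Each bag holds 3 vertices, so the decomposition has width 2, which upper-bounds the treewidth. On the other hand G contains the 3-clique {4, 6, 8}. A clique must lie in a single bag of any decomposition, so no decomposition can have width below 2. Therefore the treewidth is 2.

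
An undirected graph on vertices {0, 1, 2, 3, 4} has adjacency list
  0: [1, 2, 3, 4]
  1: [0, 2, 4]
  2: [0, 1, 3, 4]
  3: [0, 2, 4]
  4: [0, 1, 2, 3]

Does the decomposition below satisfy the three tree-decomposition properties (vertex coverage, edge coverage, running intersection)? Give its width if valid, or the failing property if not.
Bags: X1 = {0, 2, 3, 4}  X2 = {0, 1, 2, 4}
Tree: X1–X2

Checking the three conditions: (i) the bags cover all of {0, 1, 2, 3, 4}; (ii) for each edge, some bag contains both endpoints; (iii) the bags containing any fixed vertex form a subtree. All hold, so the decomposition is valid with width 4 − 1 = 3.

Yes; width 3.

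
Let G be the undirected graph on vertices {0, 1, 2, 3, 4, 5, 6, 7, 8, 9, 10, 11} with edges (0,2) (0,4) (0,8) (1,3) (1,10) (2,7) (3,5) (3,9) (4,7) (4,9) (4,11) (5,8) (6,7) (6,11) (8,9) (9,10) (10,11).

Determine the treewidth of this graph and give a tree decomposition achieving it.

Treewidth 3.
Bags: B1 = {2, 6, 7, 11}  B2 = {2, 4, 7, 11}  B3 = {0, 2, 4, 11}  B4 = {0, 4, 10, 11}  B5 = {0, 4, 9, 10}  B6 = {0, 8, 9, 10}  B7 = {1, 8, 9, 10}  B8 = {1, 3, 8, 9}  B9 = {1, 3, 5, 8}
Tree: B1–B2, B2–B3, B3–B4, B4–B5, B5–B6, B6–B7, B7–B8, B8–B9

Each bag holds 4 vertices, so the decomposition has width 3, which upper-bounds the treewidth. For the lower bound: the 4 vertex sets {2,6,7}, {11}, {4}, {0,8,9,10} are disjoint, each induces a connected subgraph, and every pair is joined by at least one edge of G. Contracting each set to a single vertex therefore yields K_{4} as a minor, and since treewidth is minor-monotone, tw(G) ≥ tw(K_{4}) = 3. Combining the bounds, tw(G) = 3.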